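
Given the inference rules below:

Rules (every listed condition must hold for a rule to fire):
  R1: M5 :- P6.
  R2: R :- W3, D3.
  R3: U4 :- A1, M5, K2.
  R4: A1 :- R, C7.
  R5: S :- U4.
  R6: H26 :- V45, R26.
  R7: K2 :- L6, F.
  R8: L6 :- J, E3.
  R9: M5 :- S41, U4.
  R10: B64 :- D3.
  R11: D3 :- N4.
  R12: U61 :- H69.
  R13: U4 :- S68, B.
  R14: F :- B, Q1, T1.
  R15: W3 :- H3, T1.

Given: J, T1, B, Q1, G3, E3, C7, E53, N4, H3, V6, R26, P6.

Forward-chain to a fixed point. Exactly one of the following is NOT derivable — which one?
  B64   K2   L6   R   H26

H26

Round 1 — R1, R8, R11, R14, R15, derive M5, L6, D3, F, W3.
Round 2 — R2, R7, R10, derive R, K2, B64.
Round 3 — R4, derive A1.
Round 4 — R3, derive U4.
Round 5 — R5, derive S.
Derived: B64 (round 2), R (round 2), K2 (round 2), L6 (round 1). H26 never appears in any round.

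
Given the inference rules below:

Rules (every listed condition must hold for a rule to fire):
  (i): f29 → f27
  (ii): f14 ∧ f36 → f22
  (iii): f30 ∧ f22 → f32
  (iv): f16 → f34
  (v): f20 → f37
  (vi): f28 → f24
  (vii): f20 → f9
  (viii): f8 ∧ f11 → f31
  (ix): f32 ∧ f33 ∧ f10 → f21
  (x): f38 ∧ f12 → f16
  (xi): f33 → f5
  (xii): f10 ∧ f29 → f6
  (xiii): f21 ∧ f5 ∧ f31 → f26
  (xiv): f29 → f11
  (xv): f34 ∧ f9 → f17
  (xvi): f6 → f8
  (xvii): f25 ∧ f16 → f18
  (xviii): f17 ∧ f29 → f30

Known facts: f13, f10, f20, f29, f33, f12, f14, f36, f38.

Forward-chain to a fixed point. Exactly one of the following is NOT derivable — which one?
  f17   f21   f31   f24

Round 1 fires (i), (ii), (v), (vii), (x), (xi), (xii), (xiv), giving f27, f22, f37, f9, f16, f5, f6, f11.
Round 2 fires (iv), (xvi), giving f34, f8.
Round 3 fires (viii), (xv), giving f31, f17.
Round 4 fires (xviii), giving f30.
Round 5 fires (iii), giving f32.
Round 6 fires (ix), giving f21.
Round 7 fires (xiii), giving f26.
Derived: f21 (round 6), f31 (round 3), f17 (round 3). f24 never appears in any round.

f24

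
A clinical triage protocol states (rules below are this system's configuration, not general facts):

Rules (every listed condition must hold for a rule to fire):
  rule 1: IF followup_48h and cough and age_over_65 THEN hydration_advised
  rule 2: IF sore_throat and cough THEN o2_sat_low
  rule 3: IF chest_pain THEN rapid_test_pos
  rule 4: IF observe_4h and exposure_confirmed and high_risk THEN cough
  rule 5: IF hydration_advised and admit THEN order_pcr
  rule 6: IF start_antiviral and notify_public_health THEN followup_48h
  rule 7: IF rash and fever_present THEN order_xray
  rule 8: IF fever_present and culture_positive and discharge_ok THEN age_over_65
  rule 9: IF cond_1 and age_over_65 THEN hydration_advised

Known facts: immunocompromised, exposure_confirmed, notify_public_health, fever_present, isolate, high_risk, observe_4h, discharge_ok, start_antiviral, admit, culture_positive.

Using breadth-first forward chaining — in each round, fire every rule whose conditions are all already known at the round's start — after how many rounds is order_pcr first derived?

3

[1] rule 4 [IF observe_4h and exposure_confirmed and high_risk THEN cough]; rule 6 [IF start_antiviral and notify_public_health THEN followup_48h]; rule 8 [IF fever_present and culture_positive and discharge_ok THEN age_over_65]. ⇒ new: cough, followup_48h, age_over_65.
[2] rule 1 [IF followup_48h and cough and age_over_65 THEN hydration_advised]. ⇒ new: hydration_advised.
[3] rule 5 [IF hydration_advised and admit THEN order_pcr]. ⇒ new: order_pcr.
order_pcr first appears in round 3.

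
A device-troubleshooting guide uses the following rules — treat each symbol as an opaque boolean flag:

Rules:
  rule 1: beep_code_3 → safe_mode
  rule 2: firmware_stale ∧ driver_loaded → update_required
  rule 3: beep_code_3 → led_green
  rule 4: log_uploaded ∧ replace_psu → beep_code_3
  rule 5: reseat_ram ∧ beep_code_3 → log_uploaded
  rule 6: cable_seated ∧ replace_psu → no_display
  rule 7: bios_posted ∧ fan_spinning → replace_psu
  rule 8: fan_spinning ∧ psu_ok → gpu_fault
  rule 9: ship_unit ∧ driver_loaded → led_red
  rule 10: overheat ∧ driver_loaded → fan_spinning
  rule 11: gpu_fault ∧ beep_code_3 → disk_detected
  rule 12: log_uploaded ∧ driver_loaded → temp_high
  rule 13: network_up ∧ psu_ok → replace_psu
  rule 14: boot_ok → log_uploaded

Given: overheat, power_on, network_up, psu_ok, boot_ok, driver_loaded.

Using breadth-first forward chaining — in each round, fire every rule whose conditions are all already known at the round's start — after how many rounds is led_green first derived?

3

Round 1: rule 10 [overheat ∧ driver_loaded → fan_spinning]; rule 13 [network_up ∧ psu_ok → replace_psu]; rule 14 [boot_ok → log_uploaded]. Adds fan_spinning, replace_psu, log_uploaded.
Round 2: rule 4 [log_uploaded ∧ replace_psu → beep_code_3]; rule 8 [fan_spinning ∧ psu_ok → gpu_fault]; rule 12 [log_uploaded ∧ driver_loaded → temp_high]. Adds beep_code_3, gpu_fault, temp_high.
Round 3: rule 1 [beep_code_3 → safe_mode]; rule 3 [beep_code_3 → led_green]; rule 11 [gpu_fault ∧ beep_code_3 → disk_detected]. Adds safe_mode, led_green, disk_detected.
led_green first appears in round 3.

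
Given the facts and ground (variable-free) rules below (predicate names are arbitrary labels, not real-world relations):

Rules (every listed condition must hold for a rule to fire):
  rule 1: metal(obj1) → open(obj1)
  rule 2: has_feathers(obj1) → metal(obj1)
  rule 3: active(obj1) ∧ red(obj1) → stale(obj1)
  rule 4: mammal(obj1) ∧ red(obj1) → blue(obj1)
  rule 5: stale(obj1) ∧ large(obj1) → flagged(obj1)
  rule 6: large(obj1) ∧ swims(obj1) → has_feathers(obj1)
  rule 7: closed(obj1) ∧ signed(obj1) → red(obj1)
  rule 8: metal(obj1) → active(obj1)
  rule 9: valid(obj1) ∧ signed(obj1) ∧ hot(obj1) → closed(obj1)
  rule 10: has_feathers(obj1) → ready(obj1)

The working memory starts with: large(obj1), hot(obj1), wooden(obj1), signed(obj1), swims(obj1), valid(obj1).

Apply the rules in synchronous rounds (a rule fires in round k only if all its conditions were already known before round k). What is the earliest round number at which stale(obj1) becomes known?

4

[1] rule 6 [large(obj1) ∧ swims(obj1) → has_feathers(obj1)]; rule 9 [valid(obj1) ∧ signed(obj1) ∧ hot(obj1) → closed(obj1)]. ⇒ new: has_feathers(obj1), closed(obj1).
[2] rule 2 [has_feathers(obj1) → metal(obj1)]; rule 7 [closed(obj1) ∧ signed(obj1) → red(obj1)]; rule 10 [has_feathers(obj1) → ready(obj1)]. ⇒ new: metal(obj1), red(obj1), ready(obj1).
[3] rule 1 [metal(obj1) → open(obj1)]; rule 8 [metal(obj1) → active(obj1)]. ⇒ new: open(obj1), active(obj1).
[4] rule 3 [active(obj1) ∧ red(obj1) → stale(obj1)]. ⇒ new: stale(obj1).
stale(obj1) first appears in round 4.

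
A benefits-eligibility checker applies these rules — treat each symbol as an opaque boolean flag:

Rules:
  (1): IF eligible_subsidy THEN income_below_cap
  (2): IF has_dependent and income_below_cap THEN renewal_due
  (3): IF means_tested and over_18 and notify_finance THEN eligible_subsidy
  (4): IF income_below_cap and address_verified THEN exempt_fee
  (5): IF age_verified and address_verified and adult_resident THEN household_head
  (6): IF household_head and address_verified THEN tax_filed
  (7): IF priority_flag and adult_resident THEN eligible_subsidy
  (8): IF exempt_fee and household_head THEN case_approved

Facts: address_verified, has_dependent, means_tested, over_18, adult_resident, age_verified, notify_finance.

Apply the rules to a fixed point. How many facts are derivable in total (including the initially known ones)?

Round 1: (3) [IF means_tested and over_18 and notify_finance THEN eligible_subsidy]; (5) [IF age_verified and address_verified and adult_resident THEN household_head]. Adds eligible_subsidy, household_head.
Round 2: (1) [IF eligible_subsidy THEN income_below_cap]; (6) [IF household_head and address_verified THEN tax_filed]. Adds income_below_cap, tax_filed.
Round 3: (2) [IF has_dependent and income_below_cap THEN renewal_due]; (4) [IF income_below_cap and address_verified THEN exempt_fee]. Adds renewal_due, exempt_fee.
Round 4: (8) [IF exempt_fee and household_head THEN case_approved]. Adds case_approved.
Closure: {address_verified, adult_resident, age_verified, case_approved, eligible_subsidy, exempt_fee, has_dependent, household_head, income_below_cap, means_tested, notify_finance, over_18, renewal_due, tax_filed} — 14 facts.

14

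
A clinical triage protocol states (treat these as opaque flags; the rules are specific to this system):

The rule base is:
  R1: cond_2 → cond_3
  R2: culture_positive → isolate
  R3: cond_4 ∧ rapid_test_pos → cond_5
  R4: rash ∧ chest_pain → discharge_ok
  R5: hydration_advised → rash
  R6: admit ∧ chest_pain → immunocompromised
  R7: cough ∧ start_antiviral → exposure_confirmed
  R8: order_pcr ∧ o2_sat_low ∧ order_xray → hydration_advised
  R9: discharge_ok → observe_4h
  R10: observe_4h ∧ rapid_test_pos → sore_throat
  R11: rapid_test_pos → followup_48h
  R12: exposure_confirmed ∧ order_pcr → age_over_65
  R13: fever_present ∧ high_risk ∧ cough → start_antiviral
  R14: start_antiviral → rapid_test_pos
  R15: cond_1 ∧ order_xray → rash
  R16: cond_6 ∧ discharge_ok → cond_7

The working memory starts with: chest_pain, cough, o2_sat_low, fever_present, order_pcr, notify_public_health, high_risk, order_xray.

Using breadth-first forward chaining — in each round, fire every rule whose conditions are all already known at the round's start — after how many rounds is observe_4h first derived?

Round 1: R8 [order_pcr ∧ o2_sat_low ∧ order_xray → hydration_advised]; R13 [fever_present ∧ high_risk ∧ cough → start_antiviral]. Adds hydration_advised, start_antiviral.
Round 2: R5 [hydration_advised → rash]; R7 [cough ∧ start_antiviral → exposure_confirmed]; R14 [start_antiviral → rapid_test_pos]. Adds rash, exposure_confirmed, rapid_test_pos.
Round 3: R4 [rash ∧ chest_pain → discharge_ok]; R11 [rapid_test_pos → followup_48h]; R12 [exposure_confirmed ∧ order_pcr → age_over_65]. Adds discharge_ok, followup_48h, age_over_65.
Round 4: R9 [discharge_ok → observe_4h]. Adds observe_4h.
observe_4h first appears in round 4.

4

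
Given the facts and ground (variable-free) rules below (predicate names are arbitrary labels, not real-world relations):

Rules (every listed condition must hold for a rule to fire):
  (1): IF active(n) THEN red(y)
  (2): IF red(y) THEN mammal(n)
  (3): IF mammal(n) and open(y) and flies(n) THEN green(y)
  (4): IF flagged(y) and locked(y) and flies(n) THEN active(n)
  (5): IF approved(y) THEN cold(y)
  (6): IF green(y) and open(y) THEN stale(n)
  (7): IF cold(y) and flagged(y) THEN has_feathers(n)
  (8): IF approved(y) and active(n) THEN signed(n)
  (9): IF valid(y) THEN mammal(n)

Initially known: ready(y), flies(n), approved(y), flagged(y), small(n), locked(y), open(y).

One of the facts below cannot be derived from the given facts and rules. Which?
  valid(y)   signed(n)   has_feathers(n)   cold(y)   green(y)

valid(y)

Round 1 fires (4), (5), giving active(n), cold(y).
Round 2 fires (1), (7), (8), giving red(y), has_feathers(n), signed(n).
Round 3 fires (2), giving mammal(n).
Round 4 fires (3), giving green(y).
Round 5 fires (6), giving stale(n).
Derived: has_feathers(n) (round 2), green(y) (round 4), signed(n) (round 2), cold(y) (round 1). valid(y) never appears in any round.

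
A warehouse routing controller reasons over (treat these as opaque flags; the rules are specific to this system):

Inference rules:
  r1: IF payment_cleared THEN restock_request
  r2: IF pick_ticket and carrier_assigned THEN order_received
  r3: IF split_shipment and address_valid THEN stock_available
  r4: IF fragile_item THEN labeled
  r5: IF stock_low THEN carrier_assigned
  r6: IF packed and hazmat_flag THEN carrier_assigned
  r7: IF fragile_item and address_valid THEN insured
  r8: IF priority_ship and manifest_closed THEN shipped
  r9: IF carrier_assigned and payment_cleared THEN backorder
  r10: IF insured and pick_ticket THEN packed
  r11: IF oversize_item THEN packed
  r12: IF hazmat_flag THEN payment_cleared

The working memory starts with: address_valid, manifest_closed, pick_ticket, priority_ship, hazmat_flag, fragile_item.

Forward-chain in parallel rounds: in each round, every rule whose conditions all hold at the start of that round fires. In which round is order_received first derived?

4

Round 1 — r4, r7, r8, r12, derive labeled, insured, shipped, payment_cleared.
Round 2 — r1, r10, derive restock_request, packed.
Round 3 — r6, derive carrier_assigned.
Round 4 — r2, r9, derive order_received, backorder.
order_received first appears in round 4.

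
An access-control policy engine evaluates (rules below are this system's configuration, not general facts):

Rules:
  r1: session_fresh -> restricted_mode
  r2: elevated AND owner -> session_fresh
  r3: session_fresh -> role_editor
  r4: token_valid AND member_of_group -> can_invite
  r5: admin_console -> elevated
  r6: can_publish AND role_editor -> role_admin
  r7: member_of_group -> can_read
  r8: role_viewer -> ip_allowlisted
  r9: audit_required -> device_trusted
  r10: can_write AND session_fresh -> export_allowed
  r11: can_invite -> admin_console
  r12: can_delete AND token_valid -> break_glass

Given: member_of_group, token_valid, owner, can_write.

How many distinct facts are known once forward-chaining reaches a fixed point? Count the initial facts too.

Round 1 fires r4, r7, giving can_invite, can_read.
Round 2 fires r11, giving admin_console.
Round 3 fires r5, giving elevated.
Round 4 fires r2, giving session_fresh.
Round 5 fires r1, r3, r10, giving restricted_mode, role_editor, export_allowed.
Closure: {admin_console, can_invite, can_read, can_write, elevated, export_allowed, member_of_group, owner, restricted_mode, role_editor, session_fresh, token_valid} — 12 facts.

12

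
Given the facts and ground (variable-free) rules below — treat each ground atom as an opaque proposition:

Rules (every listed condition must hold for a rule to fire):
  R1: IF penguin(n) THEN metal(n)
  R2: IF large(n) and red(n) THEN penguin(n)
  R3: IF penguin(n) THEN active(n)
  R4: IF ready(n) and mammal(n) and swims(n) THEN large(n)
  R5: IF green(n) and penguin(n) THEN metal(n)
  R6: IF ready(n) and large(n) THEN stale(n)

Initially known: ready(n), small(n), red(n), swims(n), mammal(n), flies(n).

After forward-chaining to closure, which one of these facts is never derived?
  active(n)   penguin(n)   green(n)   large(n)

Round 1 — R4, derive large(n).
Round 2 — R2, R6, derive penguin(n), stale(n).
Round 3 — R1, R3, derive metal(n), active(n).
Derived: large(n) (round 1), active(n) (round 3), penguin(n) (round 2). green(n) never appears in any round.

green(n)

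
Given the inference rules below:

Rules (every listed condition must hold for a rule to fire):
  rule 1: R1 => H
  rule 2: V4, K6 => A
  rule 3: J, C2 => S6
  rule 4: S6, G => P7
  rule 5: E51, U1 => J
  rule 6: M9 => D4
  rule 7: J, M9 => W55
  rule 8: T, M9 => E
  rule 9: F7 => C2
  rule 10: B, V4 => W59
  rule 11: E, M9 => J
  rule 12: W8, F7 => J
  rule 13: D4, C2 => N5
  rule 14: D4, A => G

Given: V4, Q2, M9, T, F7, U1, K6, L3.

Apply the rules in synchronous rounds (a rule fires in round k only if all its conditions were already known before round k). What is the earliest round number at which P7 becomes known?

4

[1] rule 2 [V4, K6 => A]; rule 6 [M9 => D4]; rule 8 [T, M9 => E]; rule 9 [F7 => C2]. ⇒ new: A, D4, E, C2.
[2] rule 11 [E, M9 => J]; rule 13 [D4, C2 => N5]; rule 14 [D4, A => G]. ⇒ new: J, N5, G.
[3] rule 3 [J, C2 => S6]; rule 7 [J, M9 => W55]. ⇒ new: S6, W55.
[4] rule 4 [S6, G => P7]. ⇒ new: P7.
P7 first appears in round 4.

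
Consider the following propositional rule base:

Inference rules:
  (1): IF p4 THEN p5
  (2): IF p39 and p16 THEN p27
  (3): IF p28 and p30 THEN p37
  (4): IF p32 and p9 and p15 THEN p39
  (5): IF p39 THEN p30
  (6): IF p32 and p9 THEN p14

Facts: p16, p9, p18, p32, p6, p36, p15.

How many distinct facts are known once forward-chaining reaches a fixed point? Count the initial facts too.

Round 1 fires (4), (6), giving p39, p14.
Round 2 fires (2), (5), giving p27, p30.
Closure: {p14, p15, p16, p18, p27, p30, p32, p36, p39, p6, p9} — 11 facts.

11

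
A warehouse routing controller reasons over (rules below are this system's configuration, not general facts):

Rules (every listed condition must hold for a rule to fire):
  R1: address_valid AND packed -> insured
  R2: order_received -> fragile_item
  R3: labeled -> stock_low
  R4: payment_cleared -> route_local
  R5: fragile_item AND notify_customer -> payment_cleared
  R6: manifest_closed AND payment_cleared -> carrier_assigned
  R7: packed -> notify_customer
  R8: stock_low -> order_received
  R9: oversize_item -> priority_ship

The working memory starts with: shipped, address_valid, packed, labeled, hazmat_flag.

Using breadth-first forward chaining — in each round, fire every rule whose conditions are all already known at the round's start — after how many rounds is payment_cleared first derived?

Round 1 — R1, R3, R7, derive insured, stock_low, notify_customer.
Round 2 — R8, derive order_received.
Round 3 — R2, derive fragile_item.
Round 4 — R5, derive payment_cleared.
payment_cleared first appears in round 4.

4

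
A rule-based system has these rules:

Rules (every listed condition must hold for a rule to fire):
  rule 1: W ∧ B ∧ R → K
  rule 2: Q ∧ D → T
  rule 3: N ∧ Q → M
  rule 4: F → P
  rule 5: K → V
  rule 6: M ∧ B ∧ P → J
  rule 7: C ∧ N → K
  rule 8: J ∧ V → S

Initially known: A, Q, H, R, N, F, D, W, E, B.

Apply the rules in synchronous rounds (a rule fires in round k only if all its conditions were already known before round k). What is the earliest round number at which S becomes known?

Round 1: rule 1 [W ∧ B ∧ R → K]; rule 2 [Q ∧ D → T]; rule 3 [N ∧ Q → M]; rule 4 [F → P]. Adds K, T, M, P.
Round 2: rule 5 [K → V]; rule 6 [M ∧ B ∧ P → J]. Adds V, J.
Round 3: rule 8 [J ∧ V → S]. Adds S.
S first appears in round 3.

3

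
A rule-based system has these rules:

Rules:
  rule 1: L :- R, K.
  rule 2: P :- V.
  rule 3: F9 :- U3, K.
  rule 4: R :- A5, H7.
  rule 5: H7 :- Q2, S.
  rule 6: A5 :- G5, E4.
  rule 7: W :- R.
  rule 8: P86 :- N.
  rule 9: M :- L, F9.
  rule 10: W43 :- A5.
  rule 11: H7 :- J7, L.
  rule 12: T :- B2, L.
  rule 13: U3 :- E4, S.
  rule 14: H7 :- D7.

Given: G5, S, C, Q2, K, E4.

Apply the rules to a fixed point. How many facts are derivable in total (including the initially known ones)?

15

[1] rule 5 [H7 :- Q2, S.]; rule 6 [A5 :- G5, E4.]; rule 13 [U3 :- E4, S.]. ⇒ new: H7, A5, U3.
[2] rule 3 [F9 :- U3, K.]; rule 4 [R :- A5, H7.]; rule 10 [W43 :- A5.]. ⇒ new: F9, R, W43.
[3] rule 1 [L :- R, K.]; rule 7 [W :- R.]. ⇒ new: L, W.
[4] rule 9 [M :- L, F9.]. ⇒ new: M.
Closure: {A5, C, E4, F9, G5, H7, K, L, M, Q2, R, S, U3, W, W43} — 15 facts.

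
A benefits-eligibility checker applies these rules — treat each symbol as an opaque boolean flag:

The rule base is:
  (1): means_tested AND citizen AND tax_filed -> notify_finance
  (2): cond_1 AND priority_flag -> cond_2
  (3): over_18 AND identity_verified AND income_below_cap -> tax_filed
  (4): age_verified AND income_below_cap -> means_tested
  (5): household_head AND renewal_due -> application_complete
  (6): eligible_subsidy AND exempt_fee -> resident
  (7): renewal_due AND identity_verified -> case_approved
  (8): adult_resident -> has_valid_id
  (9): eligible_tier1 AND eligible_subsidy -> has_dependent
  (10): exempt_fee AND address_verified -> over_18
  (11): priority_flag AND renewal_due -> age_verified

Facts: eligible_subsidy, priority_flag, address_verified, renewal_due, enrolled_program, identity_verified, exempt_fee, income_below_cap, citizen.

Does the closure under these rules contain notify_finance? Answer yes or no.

Round 1 fires (6), (7), (10), (11), giving resident, case_approved, over_18, age_verified.
Round 2 fires (3), (4), giving tax_filed, means_tested.
Round 3 fires (1), giving notify_finance.
notify_finance appears in round 3, so it is derivable.

yes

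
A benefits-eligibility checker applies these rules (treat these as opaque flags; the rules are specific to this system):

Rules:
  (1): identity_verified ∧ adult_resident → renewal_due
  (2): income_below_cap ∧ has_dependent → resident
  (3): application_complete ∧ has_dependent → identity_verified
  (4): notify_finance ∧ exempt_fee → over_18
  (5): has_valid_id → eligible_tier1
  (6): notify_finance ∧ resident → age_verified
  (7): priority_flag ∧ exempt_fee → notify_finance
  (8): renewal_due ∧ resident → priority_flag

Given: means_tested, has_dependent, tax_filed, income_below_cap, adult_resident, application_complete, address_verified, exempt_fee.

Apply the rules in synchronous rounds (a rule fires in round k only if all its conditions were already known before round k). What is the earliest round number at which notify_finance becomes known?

4

[1] (2) [income_below_cap ∧ has_dependent → resident]; (3) [application_complete ∧ has_dependent → identity_verified]. ⇒ new: resident, identity_verified.
[2] (1) [identity_verified ∧ adult_resident → renewal_due]. ⇒ new: renewal_due.
[3] (8) [renewal_due ∧ resident → priority_flag]. ⇒ new: priority_flag.
[4] (7) [priority_flag ∧ exempt_fee → notify_finance]. ⇒ new: notify_finance.
notify_finance first appears in round 4.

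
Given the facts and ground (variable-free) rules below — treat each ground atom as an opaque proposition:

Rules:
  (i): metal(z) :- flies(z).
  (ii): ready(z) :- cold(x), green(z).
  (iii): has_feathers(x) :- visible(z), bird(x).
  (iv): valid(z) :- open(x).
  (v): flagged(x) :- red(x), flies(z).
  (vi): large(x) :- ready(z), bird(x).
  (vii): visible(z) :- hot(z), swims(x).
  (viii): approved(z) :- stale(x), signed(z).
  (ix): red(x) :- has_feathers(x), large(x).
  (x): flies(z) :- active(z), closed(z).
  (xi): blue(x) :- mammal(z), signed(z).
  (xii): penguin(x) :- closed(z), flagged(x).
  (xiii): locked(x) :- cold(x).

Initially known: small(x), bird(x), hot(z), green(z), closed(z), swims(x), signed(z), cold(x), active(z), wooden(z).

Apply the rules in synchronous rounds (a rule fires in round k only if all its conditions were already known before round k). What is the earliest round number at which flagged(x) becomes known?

4

Round 1: (ii) [ready(z) :- cold(x), green(z).]; (vii) [visible(z) :- hot(z), swims(x).]; (x) [flies(z) :- active(z), closed(z).]; (xiii) [locked(x) :- cold(x).]. New: ready(z), visible(z), flies(z), locked(x).
Round 2: (i) [metal(z) :- flies(z).]; (iii) [has_feathers(x) :- visible(z), bird(x).]; (vi) [large(x) :- ready(z), bird(x).]. New: metal(z), has_feathers(x), large(x).
Round 3: (ix) [red(x) :- has_feathers(x), large(x).]. New: red(x).
Round 4: (v) [flagged(x) :- red(x), flies(z).]. New: flagged(x).
flagged(x) first appears in round 4.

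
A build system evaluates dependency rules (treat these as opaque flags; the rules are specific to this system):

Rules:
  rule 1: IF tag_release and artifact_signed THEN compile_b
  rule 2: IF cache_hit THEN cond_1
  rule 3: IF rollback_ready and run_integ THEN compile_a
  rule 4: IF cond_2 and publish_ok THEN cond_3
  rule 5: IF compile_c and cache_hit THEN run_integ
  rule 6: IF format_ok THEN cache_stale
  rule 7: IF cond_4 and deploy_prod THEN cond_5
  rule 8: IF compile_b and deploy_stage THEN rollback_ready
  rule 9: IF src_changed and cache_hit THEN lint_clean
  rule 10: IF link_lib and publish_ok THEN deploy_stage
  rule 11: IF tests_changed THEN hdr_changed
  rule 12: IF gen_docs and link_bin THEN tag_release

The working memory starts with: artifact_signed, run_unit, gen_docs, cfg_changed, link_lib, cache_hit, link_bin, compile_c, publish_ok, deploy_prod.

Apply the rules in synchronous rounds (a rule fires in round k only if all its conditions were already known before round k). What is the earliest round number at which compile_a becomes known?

[1] rule 2 [IF cache_hit THEN cond_1]; rule 5 [IF compile_c and cache_hit THEN run_integ]; rule 10 [IF link_lib and publish_ok THEN deploy_stage]; rule 12 [IF gen_docs and link_bin THEN tag_release]. ⇒ new: cond_1, run_integ, deploy_stage, tag_release.
[2] rule 1 [IF tag_release and artifact_signed THEN compile_b]. ⇒ new: compile_b.
[3] rule 8 [IF compile_b and deploy_stage THEN rollback_ready]. ⇒ new: rollback_ready.
[4] rule 3 [IF rollback_ready and run_integ THEN compile_a]. ⇒ new: compile_a.
compile_a first appears in round 4.

4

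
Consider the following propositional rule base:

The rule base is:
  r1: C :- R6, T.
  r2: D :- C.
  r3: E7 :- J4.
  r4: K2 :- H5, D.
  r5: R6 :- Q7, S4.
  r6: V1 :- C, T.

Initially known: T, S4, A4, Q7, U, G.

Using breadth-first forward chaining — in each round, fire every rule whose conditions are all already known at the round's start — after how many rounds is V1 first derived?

3

[1] r5 [R6 :- Q7, S4.]. ⇒ new: R6.
[2] r1 [C :- R6, T.]. ⇒ new: C.
[3] r2 [D :- C.]; r6 [V1 :- C, T.]. ⇒ new: D, V1.
V1 first appears in round 3.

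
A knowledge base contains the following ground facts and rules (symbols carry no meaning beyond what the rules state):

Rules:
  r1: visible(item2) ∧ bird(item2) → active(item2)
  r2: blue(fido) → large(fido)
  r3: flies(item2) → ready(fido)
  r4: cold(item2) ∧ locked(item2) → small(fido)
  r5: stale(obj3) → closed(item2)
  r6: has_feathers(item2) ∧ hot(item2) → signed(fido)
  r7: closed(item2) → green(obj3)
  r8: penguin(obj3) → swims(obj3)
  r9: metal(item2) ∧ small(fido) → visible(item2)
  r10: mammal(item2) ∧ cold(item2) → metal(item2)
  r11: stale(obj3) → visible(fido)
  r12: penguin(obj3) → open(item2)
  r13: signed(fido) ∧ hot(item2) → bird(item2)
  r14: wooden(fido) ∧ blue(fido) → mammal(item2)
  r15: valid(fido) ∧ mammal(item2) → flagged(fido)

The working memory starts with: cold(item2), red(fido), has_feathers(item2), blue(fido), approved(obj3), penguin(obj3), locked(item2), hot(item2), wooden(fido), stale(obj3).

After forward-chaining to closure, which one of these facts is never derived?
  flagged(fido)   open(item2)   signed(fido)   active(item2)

flagged(fido)

Round 1 — r2, r4, r5, r6, r8, r11, r12, r14, derive large(fido), small(fido), closed(item2), signed(fido), swims(obj3), visible(fido), open(item2), mammal(item2).
Round 2 — r7, r10, r13, derive green(obj3), metal(item2), bird(item2).
Round 3 — r9, derive visible(item2).
Round 4 — r1, derive active(item2).
Derived: active(item2) (round 4), signed(fido) (round 1), open(item2) (round 1). flagged(fido) never appears in any round.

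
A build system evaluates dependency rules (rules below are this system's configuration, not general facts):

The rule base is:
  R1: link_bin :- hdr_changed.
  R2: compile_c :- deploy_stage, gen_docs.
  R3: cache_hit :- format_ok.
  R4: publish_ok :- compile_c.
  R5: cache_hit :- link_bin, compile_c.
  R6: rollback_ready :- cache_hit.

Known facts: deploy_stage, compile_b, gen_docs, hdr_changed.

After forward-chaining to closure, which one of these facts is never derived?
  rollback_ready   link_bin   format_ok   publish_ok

Round 1 fires R1, R2, giving link_bin, compile_c.
Round 2 fires R4, R5, giving publish_ok, cache_hit.
Round 3 fires R6, giving rollback_ready.
Derived: link_bin (round 1), rollback_ready (round 3), publish_ok (round 2). format_ok never appears in any round.

format_ok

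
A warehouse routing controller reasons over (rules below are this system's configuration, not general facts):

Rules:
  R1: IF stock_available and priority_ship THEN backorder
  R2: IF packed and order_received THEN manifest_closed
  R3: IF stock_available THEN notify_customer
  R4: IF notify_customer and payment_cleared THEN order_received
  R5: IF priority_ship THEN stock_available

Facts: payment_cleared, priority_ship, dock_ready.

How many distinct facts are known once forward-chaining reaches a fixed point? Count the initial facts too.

7

Round 1: R5 [IF priority_ship THEN stock_available]. Adds stock_available.
Round 2: R1 [IF stock_available and priority_ship THEN backorder]; R3 [IF stock_available THEN notify_customer]. Adds backorder, notify_customer.
Round 3: R4 [IF notify_customer and payment_cleared THEN order_received]. Adds order_received.
Closure: {backorder, dock_ready, notify_customer, order_received, payment_cleared, priority_ship, stock_available} — 7 facts.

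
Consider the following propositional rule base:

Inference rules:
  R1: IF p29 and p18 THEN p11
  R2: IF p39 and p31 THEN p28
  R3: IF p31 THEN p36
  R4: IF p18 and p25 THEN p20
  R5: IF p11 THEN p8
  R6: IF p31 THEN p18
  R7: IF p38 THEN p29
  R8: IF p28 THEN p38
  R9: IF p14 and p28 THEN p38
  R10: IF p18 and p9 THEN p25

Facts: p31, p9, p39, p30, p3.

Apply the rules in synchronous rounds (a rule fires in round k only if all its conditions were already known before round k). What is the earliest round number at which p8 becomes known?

5

[1] R2 [IF p39 and p31 THEN p28]; R3 [IF p31 THEN p36]; R6 [IF p31 THEN p18]. ⇒ new: p28, p36, p18.
[2] R8 [IF p28 THEN p38]; R10 [IF p18 and p9 THEN p25]. ⇒ new: p38, p25.
[3] R4 [IF p18 and p25 THEN p20]; R7 [IF p38 THEN p29]. ⇒ new: p20, p29.
[4] R1 [IF p29 and p18 THEN p11]. ⇒ new: p11.
[5] R5 [IF p11 THEN p8]. ⇒ new: p8.
p8 first appears in round 5.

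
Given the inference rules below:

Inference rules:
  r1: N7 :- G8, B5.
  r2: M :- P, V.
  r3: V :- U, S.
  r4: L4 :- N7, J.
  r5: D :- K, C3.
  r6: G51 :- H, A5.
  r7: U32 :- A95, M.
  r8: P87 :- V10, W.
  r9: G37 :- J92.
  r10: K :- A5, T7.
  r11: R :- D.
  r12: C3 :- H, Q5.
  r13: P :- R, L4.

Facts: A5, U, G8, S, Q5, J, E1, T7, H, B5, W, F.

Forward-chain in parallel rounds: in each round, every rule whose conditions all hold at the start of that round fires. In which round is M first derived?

Round 1: r1 [N7 :- G8, B5.]; r3 [V :- U, S.]; r6 [G51 :- H, A5.]; r10 [K :- A5, T7.]; r12 [C3 :- H, Q5.]. Adds N7, V, G51, K, C3.
Round 2: r4 [L4 :- N7, J.]; r5 [D :- K, C3.]. Adds L4, D.
Round 3: r11 [R :- D.]. Adds R.
Round 4: r13 [P :- R, L4.]. Adds P.
Round 5: r2 [M :- P, V.]. Adds M.
M first appears in round 5.

5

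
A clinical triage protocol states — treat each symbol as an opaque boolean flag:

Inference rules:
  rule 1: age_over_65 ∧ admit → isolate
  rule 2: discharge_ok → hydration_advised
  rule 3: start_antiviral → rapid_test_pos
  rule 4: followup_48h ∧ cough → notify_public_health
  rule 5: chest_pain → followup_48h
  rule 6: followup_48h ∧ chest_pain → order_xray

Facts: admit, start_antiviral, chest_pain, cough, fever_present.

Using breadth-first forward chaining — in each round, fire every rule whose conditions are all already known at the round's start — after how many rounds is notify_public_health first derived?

[1] rule 3 [start_antiviral → rapid_test_pos]; rule 5 [chest_pain → followup_48h]. ⇒ new: rapid_test_pos, followup_48h.
[2] rule 4 [followup_48h ∧ cough → notify_public_health]; rule 6 [followup_48h ∧ chest_pain → order_xray]. ⇒ new: notify_public_health, order_xray.
notify_public_health first appears in round 2.

2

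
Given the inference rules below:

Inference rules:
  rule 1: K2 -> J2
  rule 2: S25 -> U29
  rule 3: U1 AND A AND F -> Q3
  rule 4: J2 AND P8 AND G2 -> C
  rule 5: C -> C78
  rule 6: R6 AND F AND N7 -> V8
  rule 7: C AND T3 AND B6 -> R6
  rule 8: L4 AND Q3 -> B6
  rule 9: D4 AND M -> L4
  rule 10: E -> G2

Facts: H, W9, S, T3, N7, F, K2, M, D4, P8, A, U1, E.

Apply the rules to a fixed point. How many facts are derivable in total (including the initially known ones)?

22

Round 1 fires rule 1, rule 3, rule 9, rule 10, giving J2, Q3, L4, G2.
Round 2 fires rule 4, rule 8, giving C, B6.
Round 3 fires rule 5, rule 7, giving C78, R6.
Round 4 fires rule 6, giving V8.
Closure: {A, B6, C, C78, D4, E, F, G2, H, J2, K2, L4, M, N7, P8, Q3, R6, S, T3, U1, V8, W9} — 22 facts.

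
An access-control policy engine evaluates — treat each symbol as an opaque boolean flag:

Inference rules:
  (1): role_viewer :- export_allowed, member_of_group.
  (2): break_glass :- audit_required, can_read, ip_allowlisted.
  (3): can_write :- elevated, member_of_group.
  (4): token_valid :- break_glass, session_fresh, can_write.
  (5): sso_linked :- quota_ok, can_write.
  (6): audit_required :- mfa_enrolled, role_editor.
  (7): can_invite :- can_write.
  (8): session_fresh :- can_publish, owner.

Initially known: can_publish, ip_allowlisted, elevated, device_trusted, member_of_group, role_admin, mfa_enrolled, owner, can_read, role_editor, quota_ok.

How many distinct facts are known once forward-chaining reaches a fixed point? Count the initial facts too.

18

Round 1 fires (3), (6), (8), giving can_write, audit_required, session_fresh.
Round 2 fires (2), (5), (7), giving break_glass, sso_linked, can_invite.
Round 3 fires (4), giving token_valid.
Closure: {audit_required, break_glass, can_invite, can_publish, can_read, can_write, device_trusted, elevated, ip_allowlisted, member_of_group, mfa_enrolled, owner, quota_ok, role_admin, role_editor, session_fresh, sso_linked, token_valid} — 18 facts.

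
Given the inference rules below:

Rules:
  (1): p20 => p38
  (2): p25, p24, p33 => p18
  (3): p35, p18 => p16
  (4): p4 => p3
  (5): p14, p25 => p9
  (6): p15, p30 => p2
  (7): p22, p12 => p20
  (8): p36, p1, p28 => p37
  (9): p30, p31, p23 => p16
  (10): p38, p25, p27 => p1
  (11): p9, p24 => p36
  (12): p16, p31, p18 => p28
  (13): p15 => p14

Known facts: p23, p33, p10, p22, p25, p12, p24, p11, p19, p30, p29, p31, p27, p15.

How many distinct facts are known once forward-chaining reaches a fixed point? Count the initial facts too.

25

Round 1: (2) [p25, p24, p33 => p18]; (6) [p15, p30 => p2]; (7) [p22, p12 => p20]; (9) [p30, p31, p23 => p16]; (13) [p15 => p14]. New: p18, p2, p20, p16, p14.
Round 2: (1) [p20 => p38]; (5) [p14, p25 => p9]; (12) [p16, p31, p18 => p28]. New: p38, p9, p28.
Round 3: (10) [p38, p25, p27 => p1]; (11) [p9, p24 => p36]. New: p1, p36.
Round 4: (8) [p36, p1, p28 => p37]. New: p37.
Closure: {p1, p10, p11, p12, p14, p15, p16, p18, p19, p2, p20, p22, p23, p24, p25, p27, p28, p29, p30, p31, p33, p36, p37, p38, p9} — 25 facts.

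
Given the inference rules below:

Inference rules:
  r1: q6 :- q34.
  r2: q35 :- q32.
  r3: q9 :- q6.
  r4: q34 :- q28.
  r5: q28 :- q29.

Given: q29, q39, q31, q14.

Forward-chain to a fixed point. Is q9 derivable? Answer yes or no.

yes

Round 1: r5 [q28 :- q29.]. Adds q28.
Round 2: r4 [q34 :- q28.]. Adds q34.
Round 3: r1 [q6 :- q34.]. Adds q6.
Round 4: r3 [q9 :- q6.]. Adds q9.
q9 appears in round 4, so it is derivable.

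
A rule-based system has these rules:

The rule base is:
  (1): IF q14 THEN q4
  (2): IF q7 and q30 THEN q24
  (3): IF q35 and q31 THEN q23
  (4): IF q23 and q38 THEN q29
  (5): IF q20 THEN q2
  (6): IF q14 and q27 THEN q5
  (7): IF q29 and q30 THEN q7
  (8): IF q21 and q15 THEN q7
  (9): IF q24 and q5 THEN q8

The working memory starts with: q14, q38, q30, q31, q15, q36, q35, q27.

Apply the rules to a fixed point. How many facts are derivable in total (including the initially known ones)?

15

Round 1 — (1), (3), (6), derive q4, q23, q5.
Round 2 — (4), derive q29.
Round 3 — (7), derive q7.
Round 4 — (2), derive q24.
Round 5 — (9), derive q8.
Closure: {q14, q15, q23, q24, q27, q29, q30, q31, q35, q36, q38, q4, q5, q7, q8} — 15 facts.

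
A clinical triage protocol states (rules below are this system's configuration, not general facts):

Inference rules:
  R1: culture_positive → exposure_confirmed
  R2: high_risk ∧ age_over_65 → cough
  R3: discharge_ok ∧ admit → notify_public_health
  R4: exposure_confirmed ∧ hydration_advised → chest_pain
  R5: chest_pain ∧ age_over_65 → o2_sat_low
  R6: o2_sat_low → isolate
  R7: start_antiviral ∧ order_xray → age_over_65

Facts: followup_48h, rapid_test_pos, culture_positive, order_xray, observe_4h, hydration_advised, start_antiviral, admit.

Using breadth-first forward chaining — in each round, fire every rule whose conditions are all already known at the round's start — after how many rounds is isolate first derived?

4

Round 1 fires R1, R7, giving exposure_confirmed, age_over_65.
Round 2 fires R4, giving chest_pain.
Round 3 fires R5, giving o2_sat_low.
Round 4 fires R6, giving isolate.
isolate first appears in round 4.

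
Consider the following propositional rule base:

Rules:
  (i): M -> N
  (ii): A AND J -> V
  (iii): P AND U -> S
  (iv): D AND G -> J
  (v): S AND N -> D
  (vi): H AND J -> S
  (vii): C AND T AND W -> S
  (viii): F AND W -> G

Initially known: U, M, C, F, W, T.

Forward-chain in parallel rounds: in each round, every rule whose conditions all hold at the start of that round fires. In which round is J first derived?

3

Round 1 fires (i), (vii), (viii), giving N, S, G.
Round 2 fires (v), giving D.
Round 3 fires (iv), giving J.
J first appears in round 3.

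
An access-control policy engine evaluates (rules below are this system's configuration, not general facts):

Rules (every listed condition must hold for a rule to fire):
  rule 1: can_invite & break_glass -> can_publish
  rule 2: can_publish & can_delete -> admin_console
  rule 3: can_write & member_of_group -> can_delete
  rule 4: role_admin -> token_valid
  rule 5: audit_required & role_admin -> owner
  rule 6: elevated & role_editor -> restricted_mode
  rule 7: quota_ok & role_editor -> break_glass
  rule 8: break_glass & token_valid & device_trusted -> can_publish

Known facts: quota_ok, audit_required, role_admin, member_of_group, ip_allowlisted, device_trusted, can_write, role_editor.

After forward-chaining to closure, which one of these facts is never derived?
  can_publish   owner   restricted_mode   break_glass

restricted_mode

[1] rule 3 [can_write & member_of_group -> can_delete]; rule 4 [role_admin -> token_valid]; rule 5 [audit_required & role_admin -> owner]; rule 7 [quota_ok & role_editor -> break_glass]. ⇒ new: can_delete, token_valid, owner, break_glass.
[2] rule 8 [break_glass & token_valid & device_trusted -> can_publish]. ⇒ new: can_publish.
[3] rule 2 [can_publish & can_delete -> admin_console]. ⇒ new: admin_console.
Derived: break_glass (round 1), can_publish (round 2), owner (round 1). restricted_mode never appears in any round.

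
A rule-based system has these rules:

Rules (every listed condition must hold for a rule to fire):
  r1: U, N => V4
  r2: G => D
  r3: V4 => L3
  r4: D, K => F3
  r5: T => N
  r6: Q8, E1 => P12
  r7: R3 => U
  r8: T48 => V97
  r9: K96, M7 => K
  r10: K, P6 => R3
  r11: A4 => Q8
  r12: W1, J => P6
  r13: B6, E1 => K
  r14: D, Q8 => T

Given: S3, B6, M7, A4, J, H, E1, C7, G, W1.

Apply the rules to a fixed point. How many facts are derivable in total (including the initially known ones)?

Round 1: r2 [G => D]; r11 [A4 => Q8]; r12 [W1, J => P6]; r13 [B6, E1 => K]. New: D, Q8, P6, K.
Round 2: r4 [D, K => F3]; r6 [Q8, E1 => P12]; r10 [K, P6 => R3]; r14 [D, Q8 => T]. New: F3, P12, R3, T.
Round 3: r5 [T => N]; r7 [R3 => U]. New: N, U.
Round 4: r1 [U, N => V4]. New: V4.
Round 5: r3 [V4 => L3]. New: L3.
Closure: {A4, B6, C7, D, E1, F3, G, H, J, K, L3, M7, N, P12, P6, Q8, R3, S3, T, U, V4, W1} — 22 facts.

22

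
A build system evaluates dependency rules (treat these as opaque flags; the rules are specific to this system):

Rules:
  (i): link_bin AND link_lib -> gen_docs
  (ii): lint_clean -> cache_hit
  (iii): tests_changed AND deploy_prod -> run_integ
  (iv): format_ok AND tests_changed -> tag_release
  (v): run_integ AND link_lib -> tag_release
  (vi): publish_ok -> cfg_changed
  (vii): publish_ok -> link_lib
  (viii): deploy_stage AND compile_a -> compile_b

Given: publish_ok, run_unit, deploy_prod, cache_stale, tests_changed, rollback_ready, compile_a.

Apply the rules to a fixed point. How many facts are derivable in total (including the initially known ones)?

11

Round 1: (iii) [tests_changed AND deploy_prod -> run_integ]; (vi) [publish_ok -> cfg_changed]; (vii) [publish_ok -> link_lib]. Adds run_integ, cfg_changed, link_lib.
Round 2: (v) [run_integ AND link_lib -> tag_release]. Adds tag_release.
Closure: {cache_stale, cfg_changed, compile_a, deploy_prod, link_lib, publish_ok, rollback_ready, run_integ, run_unit, tag_release, tests_changed} — 11 facts.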